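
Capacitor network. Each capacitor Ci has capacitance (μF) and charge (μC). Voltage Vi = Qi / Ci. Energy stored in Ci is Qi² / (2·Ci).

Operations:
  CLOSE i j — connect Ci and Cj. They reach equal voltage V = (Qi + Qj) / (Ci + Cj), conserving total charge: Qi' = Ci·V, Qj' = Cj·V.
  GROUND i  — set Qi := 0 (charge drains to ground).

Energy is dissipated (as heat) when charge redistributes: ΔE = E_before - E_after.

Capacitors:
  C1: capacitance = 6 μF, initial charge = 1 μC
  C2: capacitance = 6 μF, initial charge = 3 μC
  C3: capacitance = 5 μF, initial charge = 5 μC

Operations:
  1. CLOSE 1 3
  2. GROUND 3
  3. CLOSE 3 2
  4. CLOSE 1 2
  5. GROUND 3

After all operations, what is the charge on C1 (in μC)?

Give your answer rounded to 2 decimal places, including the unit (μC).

Answer: 2.45 μC

Derivation:
Initial: C1(6μF, Q=1μC, V=0.17V), C2(6μF, Q=3μC, V=0.50V), C3(5μF, Q=5μC, V=1.00V)
Op 1: CLOSE 1-3: Q_total=6.00, C_total=11.00, V=0.55; Q1=3.27, Q3=2.73; dissipated=0.947
Op 2: GROUND 3: Q3=0; energy lost=0.744
Op 3: CLOSE 3-2: Q_total=3.00, C_total=11.00, V=0.27; Q3=1.36, Q2=1.64; dissipated=0.341
Op 4: CLOSE 1-2: Q_total=4.91, C_total=12.00, V=0.41; Q1=2.45, Q2=2.45; dissipated=0.112
Op 5: GROUND 3: Q3=0; energy lost=0.186
Final charges: Q1=2.45, Q2=2.45, Q3=0.00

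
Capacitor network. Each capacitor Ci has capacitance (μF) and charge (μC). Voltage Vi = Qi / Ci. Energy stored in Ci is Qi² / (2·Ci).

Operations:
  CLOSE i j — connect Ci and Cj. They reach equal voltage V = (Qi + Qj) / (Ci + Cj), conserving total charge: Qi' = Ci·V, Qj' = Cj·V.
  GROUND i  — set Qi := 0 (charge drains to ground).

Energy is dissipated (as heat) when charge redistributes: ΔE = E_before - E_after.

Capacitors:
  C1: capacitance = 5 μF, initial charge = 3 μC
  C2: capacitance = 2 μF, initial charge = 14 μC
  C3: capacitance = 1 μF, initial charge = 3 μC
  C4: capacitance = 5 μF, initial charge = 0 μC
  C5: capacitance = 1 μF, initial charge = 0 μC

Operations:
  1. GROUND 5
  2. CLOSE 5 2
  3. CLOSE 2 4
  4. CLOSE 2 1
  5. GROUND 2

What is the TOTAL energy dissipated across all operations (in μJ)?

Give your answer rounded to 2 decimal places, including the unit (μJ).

Answer: 32.93 μJ

Derivation:
Initial: C1(5μF, Q=3μC, V=0.60V), C2(2μF, Q=14μC, V=7.00V), C3(1μF, Q=3μC, V=3.00V), C4(5μF, Q=0μC, V=0.00V), C5(1μF, Q=0μC, V=0.00V)
Op 1: GROUND 5: Q5=0; energy lost=0.000
Op 2: CLOSE 5-2: Q_total=14.00, C_total=3.00, V=4.67; Q5=4.67, Q2=9.33; dissipated=16.333
Op 3: CLOSE 2-4: Q_total=9.33, C_total=7.00, V=1.33; Q2=2.67, Q4=6.67; dissipated=15.556
Op 4: CLOSE 2-1: Q_total=5.67, C_total=7.00, V=0.81; Q2=1.62, Q1=4.05; dissipated=0.384
Op 5: GROUND 2: Q2=0; energy lost=0.655
Total dissipated: 32.928 μJ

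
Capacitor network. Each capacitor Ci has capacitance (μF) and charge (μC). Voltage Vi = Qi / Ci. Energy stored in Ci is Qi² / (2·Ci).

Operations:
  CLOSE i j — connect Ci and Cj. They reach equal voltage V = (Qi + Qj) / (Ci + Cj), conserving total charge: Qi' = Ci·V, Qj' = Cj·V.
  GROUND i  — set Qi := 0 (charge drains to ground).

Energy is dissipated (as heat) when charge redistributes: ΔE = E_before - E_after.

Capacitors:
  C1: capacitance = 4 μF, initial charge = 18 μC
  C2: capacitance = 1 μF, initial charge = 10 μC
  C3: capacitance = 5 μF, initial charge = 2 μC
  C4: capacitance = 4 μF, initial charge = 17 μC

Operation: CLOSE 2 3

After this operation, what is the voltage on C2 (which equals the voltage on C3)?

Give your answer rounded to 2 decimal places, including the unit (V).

Answer: 2.00 V

Derivation:
Initial: C1(4μF, Q=18μC, V=4.50V), C2(1μF, Q=10μC, V=10.00V), C3(5μF, Q=2μC, V=0.40V), C4(4μF, Q=17μC, V=4.25V)
Op 1: CLOSE 2-3: Q_total=12.00, C_total=6.00, V=2.00; Q2=2.00, Q3=10.00; dissipated=38.400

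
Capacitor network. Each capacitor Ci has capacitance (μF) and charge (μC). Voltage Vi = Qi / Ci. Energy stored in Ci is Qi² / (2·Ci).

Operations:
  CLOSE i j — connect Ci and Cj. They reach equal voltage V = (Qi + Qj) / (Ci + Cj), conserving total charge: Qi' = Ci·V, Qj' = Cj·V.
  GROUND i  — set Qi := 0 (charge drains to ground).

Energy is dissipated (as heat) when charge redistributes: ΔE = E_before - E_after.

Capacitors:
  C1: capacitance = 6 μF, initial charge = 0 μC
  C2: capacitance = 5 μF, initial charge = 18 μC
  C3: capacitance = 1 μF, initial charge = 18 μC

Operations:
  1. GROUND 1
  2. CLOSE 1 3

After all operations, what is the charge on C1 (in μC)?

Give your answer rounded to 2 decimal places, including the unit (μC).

Answer: 15.43 μC

Derivation:
Initial: C1(6μF, Q=0μC, V=0.00V), C2(5μF, Q=18μC, V=3.60V), C3(1μF, Q=18μC, V=18.00V)
Op 1: GROUND 1: Q1=0; energy lost=0.000
Op 2: CLOSE 1-3: Q_total=18.00, C_total=7.00, V=2.57; Q1=15.43, Q3=2.57; dissipated=138.857
Final charges: Q1=15.43, Q2=18.00, Q3=2.57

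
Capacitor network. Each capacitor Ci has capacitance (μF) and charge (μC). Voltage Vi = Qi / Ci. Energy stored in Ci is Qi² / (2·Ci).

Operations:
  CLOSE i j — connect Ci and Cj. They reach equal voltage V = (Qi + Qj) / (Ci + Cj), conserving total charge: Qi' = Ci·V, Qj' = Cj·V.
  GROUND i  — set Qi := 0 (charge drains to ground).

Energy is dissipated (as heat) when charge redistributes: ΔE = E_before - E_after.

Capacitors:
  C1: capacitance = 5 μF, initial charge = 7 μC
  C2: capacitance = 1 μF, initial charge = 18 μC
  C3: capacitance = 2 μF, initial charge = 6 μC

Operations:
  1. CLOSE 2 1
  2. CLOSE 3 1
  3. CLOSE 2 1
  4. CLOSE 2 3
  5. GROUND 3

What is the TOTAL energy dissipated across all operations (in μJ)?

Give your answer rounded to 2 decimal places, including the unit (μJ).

Initial: C1(5μF, Q=7μC, V=1.40V), C2(1μF, Q=18μC, V=18.00V), C3(2μF, Q=6μC, V=3.00V)
Op 1: CLOSE 2-1: Q_total=25.00, C_total=6.00, V=4.17; Q2=4.17, Q1=20.83; dissipated=114.817
Op 2: CLOSE 3-1: Q_total=26.83, C_total=7.00, V=3.83; Q3=7.67, Q1=19.17; dissipated=0.972
Op 3: CLOSE 2-1: Q_total=23.33, C_total=6.00, V=3.89; Q2=3.89, Q1=19.44; dissipated=0.046
Op 4: CLOSE 2-3: Q_total=11.56, C_total=3.00, V=3.85; Q2=3.85, Q3=7.70; dissipated=0.001
Op 5: GROUND 3: Q3=0; energy lost=14.837
Total dissipated: 130.673 μJ

Answer: 130.67 μJ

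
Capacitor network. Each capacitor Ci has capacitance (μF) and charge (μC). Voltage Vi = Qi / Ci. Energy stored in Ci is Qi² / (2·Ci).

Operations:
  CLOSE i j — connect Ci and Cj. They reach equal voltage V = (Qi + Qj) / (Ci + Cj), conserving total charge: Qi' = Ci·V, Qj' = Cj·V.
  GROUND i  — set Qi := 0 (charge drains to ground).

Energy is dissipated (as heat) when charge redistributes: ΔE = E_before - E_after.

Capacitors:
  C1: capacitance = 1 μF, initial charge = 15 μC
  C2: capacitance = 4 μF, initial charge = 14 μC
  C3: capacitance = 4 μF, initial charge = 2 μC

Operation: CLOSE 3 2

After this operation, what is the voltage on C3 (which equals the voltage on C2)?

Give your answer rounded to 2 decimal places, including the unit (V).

Answer: 2.00 V

Derivation:
Initial: C1(1μF, Q=15μC, V=15.00V), C2(4μF, Q=14μC, V=3.50V), C3(4μF, Q=2μC, V=0.50V)
Op 1: CLOSE 3-2: Q_total=16.00, C_total=8.00, V=2.00; Q3=8.00, Q2=8.00; dissipated=9.000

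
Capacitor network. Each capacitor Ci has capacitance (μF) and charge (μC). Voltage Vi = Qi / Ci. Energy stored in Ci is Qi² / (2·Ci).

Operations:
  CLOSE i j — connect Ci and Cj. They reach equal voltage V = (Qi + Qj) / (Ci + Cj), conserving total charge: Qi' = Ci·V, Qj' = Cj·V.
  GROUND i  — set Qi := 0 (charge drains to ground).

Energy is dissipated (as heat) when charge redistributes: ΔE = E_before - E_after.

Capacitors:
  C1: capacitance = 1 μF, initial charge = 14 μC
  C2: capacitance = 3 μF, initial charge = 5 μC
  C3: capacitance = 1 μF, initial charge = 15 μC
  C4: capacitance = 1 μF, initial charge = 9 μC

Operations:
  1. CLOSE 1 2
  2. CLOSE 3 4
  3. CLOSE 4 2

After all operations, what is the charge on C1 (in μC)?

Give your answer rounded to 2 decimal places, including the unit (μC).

Initial: C1(1μF, Q=14μC, V=14.00V), C2(3μF, Q=5μC, V=1.67V), C3(1μF, Q=15μC, V=15.00V), C4(1μF, Q=9μC, V=9.00V)
Op 1: CLOSE 1-2: Q_total=19.00, C_total=4.00, V=4.75; Q1=4.75, Q2=14.25; dissipated=57.042
Op 2: CLOSE 3-4: Q_total=24.00, C_total=2.00, V=12.00; Q3=12.00, Q4=12.00; dissipated=9.000
Op 3: CLOSE 4-2: Q_total=26.25, C_total=4.00, V=6.56; Q4=6.56, Q2=19.69; dissipated=19.711
Final charges: Q1=4.75, Q2=19.69, Q3=12.00, Q4=6.56

Answer: 4.75 μC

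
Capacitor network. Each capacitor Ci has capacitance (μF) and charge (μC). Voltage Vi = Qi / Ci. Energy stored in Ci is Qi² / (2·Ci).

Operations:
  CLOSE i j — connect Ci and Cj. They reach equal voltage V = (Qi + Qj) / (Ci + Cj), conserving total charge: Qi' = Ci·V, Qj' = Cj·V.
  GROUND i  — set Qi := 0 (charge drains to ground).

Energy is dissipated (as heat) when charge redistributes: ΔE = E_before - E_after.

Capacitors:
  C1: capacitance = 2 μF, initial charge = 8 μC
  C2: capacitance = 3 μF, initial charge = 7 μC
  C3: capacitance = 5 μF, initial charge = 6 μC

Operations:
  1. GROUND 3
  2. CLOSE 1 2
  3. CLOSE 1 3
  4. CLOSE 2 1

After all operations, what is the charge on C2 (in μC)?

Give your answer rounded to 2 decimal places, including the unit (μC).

Answer: 6.43 μC

Derivation:
Initial: C1(2μF, Q=8μC, V=4.00V), C2(3μF, Q=7μC, V=2.33V), C3(5μF, Q=6μC, V=1.20V)
Op 1: GROUND 3: Q3=0; energy lost=3.600
Op 2: CLOSE 1-2: Q_total=15.00, C_total=5.00, V=3.00; Q1=6.00, Q2=9.00; dissipated=1.667
Op 3: CLOSE 1-3: Q_total=6.00, C_total=7.00, V=0.86; Q1=1.71, Q3=4.29; dissipated=6.429
Op 4: CLOSE 2-1: Q_total=10.71, C_total=5.00, V=2.14; Q2=6.43, Q1=4.29; dissipated=2.755
Final charges: Q1=4.29, Q2=6.43, Q3=4.29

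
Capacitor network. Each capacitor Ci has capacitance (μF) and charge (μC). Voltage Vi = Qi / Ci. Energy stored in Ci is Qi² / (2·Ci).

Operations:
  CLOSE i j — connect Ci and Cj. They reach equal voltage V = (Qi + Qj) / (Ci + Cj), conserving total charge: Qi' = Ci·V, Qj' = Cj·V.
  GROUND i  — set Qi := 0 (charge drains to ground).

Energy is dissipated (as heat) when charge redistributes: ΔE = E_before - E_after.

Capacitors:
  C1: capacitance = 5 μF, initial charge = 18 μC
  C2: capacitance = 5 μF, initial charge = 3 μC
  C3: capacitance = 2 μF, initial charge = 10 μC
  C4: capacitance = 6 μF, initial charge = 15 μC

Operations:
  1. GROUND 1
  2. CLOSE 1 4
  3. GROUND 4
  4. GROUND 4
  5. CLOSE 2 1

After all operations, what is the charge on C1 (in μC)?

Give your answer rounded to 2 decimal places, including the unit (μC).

Answer: 4.91 μC

Derivation:
Initial: C1(5μF, Q=18μC, V=3.60V), C2(5μF, Q=3μC, V=0.60V), C3(2μF, Q=10μC, V=5.00V), C4(6μF, Q=15μC, V=2.50V)
Op 1: GROUND 1: Q1=0; energy lost=32.400
Op 2: CLOSE 1-4: Q_total=15.00, C_total=11.00, V=1.36; Q1=6.82, Q4=8.18; dissipated=8.523
Op 3: GROUND 4: Q4=0; energy lost=5.579
Op 4: GROUND 4: Q4=0; energy lost=0.000
Op 5: CLOSE 2-1: Q_total=9.82, C_total=10.00, V=0.98; Q2=4.91, Q1=4.91; dissipated=0.729
Final charges: Q1=4.91, Q2=4.91, Q3=10.00, Q4=0.00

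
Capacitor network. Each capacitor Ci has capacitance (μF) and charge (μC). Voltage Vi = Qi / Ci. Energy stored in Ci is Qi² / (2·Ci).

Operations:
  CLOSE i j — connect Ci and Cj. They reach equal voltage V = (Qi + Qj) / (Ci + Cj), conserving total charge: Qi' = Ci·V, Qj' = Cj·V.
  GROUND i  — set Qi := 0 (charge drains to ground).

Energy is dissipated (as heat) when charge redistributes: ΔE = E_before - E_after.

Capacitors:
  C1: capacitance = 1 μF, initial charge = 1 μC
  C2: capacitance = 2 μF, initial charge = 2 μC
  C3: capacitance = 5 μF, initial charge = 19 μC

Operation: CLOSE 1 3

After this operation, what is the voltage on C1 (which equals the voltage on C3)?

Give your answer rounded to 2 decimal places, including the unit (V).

Initial: C1(1μF, Q=1μC, V=1.00V), C2(2μF, Q=2μC, V=1.00V), C3(5μF, Q=19μC, V=3.80V)
Op 1: CLOSE 1-3: Q_total=20.00, C_total=6.00, V=3.33; Q1=3.33, Q3=16.67; dissipated=3.267

Answer: 3.33 V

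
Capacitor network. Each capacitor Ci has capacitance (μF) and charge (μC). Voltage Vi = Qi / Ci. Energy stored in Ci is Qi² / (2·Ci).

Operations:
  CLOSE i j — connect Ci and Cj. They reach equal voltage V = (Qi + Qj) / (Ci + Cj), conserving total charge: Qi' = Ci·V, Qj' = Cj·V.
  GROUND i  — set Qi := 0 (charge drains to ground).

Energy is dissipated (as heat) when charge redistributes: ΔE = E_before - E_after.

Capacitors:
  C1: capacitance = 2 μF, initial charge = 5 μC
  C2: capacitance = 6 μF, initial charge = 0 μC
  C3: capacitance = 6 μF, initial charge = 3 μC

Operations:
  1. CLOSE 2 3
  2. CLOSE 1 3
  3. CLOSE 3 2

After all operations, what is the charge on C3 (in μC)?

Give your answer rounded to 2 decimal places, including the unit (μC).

Answer: 3.19 μC

Derivation:
Initial: C1(2μF, Q=5μC, V=2.50V), C2(6μF, Q=0μC, V=0.00V), C3(6μF, Q=3μC, V=0.50V)
Op 1: CLOSE 2-3: Q_total=3.00, C_total=12.00, V=0.25; Q2=1.50, Q3=1.50; dissipated=0.375
Op 2: CLOSE 1-3: Q_total=6.50, C_total=8.00, V=0.81; Q1=1.62, Q3=4.88; dissipated=3.797
Op 3: CLOSE 3-2: Q_total=6.38, C_total=12.00, V=0.53; Q3=3.19, Q2=3.19; dissipated=0.475
Final charges: Q1=1.62, Q2=3.19, Q3=3.19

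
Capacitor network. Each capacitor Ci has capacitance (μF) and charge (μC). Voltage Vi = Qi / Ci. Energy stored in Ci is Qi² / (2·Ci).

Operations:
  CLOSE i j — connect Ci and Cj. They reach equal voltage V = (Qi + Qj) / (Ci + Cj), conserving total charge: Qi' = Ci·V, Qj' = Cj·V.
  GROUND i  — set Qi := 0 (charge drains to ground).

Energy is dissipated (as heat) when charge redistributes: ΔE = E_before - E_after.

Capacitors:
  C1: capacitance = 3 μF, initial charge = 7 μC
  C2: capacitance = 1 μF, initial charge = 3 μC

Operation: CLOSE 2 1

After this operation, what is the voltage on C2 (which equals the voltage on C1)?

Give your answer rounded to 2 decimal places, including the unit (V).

Initial: C1(3μF, Q=7μC, V=2.33V), C2(1μF, Q=3μC, V=3.00V)
Op 1: CLOSE 2-1: Q_total=10.00, C_total=4.00, V=2.50; Q2=2.50, Q1=7.50; dissipated=0.167

Answer: 2.50 V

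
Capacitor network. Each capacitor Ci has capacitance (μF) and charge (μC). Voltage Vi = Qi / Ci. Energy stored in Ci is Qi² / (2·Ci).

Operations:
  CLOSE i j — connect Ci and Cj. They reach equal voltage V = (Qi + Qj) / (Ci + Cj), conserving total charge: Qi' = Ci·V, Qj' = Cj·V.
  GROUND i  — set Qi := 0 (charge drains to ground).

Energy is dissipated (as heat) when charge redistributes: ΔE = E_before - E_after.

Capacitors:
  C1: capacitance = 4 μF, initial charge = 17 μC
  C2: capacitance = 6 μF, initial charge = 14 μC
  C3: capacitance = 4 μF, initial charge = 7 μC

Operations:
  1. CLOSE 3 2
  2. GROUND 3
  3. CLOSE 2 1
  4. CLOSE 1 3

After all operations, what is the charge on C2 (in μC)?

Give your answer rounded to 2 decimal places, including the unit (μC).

Answer: 17.76 μC

Derivation:
Initial: C1(4μF, Q=17μC, V=4.25V), C2(6μF, Q=14μC, V=2.33V), C3(4μF, Q=7μC, V=1.75V)
Op 1: CLOSE 3-2: Q_total=21.00, C_total=10.00, V=2.10; Q3=8.40, Q2=12.60; dissipated=0.408
Op 2: GROUND 3: Q3=0; energy lost=8.820
Op 3: CLOSE 2-1: Q_total=29.60, C_total=10.00, V=2.96; Q2=17.76, Q1=11.84; dissipated=5.547
Op 4: CLOSE 1-3: Q_total=11.84, C_total=8.00, V=1.48; Q1=5.92, Q3=5.92; dissipated=8.762
Final charges: Q1=5.92, Q2=17.76, Q3=5.92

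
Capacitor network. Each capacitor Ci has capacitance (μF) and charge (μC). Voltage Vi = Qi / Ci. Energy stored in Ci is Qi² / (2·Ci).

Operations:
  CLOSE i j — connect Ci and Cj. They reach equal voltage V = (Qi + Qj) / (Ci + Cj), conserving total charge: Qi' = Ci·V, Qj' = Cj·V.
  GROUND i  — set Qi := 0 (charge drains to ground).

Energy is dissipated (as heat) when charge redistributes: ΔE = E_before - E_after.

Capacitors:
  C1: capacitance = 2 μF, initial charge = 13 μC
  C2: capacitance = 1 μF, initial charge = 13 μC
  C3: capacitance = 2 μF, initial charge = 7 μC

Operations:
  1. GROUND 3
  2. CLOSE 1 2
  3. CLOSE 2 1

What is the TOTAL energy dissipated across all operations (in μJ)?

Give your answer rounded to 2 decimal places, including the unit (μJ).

Answer: 26.33 μJ

Derivation:
Initial: C1(2μF, Q=13μC, V=6.50V), C2(1μF, Q=13μC, V=13.00V), C3(2μF, Q=7μC, V=3.50V)
Op 1: GROUND 3: Q3=0; energy lost=12.250
Op 2: CLOSE 1-2: Q_total=26.00, C_total=3.00, V=8.67; Q1=17.33, Q2=8.67; dissipated=14.083
Op 3: CLOSE 2-1: Q_total=26.00, C_total=3.00, V=8.67; Q2=8.67, Q1=17.33; dissipated=0.000
Total dissipated: 26.333 μJ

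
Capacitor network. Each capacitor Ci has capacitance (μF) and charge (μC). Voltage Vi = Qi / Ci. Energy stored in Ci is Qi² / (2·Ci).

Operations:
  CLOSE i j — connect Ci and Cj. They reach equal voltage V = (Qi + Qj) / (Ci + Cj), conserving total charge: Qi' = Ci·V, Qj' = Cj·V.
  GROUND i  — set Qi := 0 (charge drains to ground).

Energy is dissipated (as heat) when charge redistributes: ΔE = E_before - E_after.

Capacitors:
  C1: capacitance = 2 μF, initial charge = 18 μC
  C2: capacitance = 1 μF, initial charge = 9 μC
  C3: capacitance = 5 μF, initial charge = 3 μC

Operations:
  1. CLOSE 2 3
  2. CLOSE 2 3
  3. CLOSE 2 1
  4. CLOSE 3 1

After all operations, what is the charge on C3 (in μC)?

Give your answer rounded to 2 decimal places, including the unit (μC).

Initial: C1(2μF, Q=18μC, V=9.00V), C2(1μF, Q=9μC, V=9.00V), C3(5μF, Q=3μC, V=0.60V)
Op 1: CLOSE 2-3: Q_total=12.00, C_total=6.00, V=2.00; Q2=2.00, Q3=10.00; dissipated=29.400
Op 2: CLOSE 2-3: Q_total=12.00, C_total=6.00, V=2.00; Q2=2.00, Q3=10.00; dissipated=0.000
Op 3: CLOSE 2-1: Q_total=20.00, C_total=3.00, V=6.67; Q2=6.67, Q1=13.33; dissipated=16.333
Op 4: CLOSE 3-1: Q_total=23.33, C_total=7.00, V=3.33; Q3=16.67, Q1=6.67; dissipated=15.556
Final charges: Q1=6.67, Q2=6.67, Q3=16.67

Answer: 16.67 μC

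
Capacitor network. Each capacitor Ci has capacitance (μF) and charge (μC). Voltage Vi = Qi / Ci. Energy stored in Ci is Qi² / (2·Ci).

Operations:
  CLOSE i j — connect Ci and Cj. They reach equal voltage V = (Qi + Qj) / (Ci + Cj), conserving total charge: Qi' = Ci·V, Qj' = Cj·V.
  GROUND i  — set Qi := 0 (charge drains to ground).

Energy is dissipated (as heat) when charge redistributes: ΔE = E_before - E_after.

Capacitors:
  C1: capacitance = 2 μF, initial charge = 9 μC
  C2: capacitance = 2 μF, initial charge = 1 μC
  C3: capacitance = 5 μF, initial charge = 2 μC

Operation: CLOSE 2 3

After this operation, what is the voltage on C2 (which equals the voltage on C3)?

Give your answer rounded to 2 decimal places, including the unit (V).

Answer: 0.43 V

Derivation:
Initial: C1(2μF, Q=9μC, V=4.50V), C2(2μF, Q=1μC, V=0.50V), C3(5μF, Q=2μC, V=0.40V)
Op 1: CLOSE 2-3: Q_total=3.00, C_total=7.00, V=0.43; Q2=0.86, Q3=2.14; dissipated=0.007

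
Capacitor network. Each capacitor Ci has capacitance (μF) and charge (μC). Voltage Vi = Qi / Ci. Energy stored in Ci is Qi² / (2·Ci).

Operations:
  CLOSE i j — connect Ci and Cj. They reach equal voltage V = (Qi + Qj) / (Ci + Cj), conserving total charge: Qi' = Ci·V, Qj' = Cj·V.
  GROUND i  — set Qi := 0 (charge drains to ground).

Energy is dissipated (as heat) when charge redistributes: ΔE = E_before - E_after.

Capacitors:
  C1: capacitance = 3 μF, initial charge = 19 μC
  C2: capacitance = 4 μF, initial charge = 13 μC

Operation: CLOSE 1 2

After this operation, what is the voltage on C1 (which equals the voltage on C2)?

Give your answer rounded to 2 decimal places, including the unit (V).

Initial: C1(3μF, Q=19μC, V=6.33V), C2(4μF, Q=13μC, V=3.25V)
Op 1: CLOSE 1-2: Q_total=32.00, C_total=7.00, V=4.57; Q1=13.71, Q2=18.29; dissipated=8.149

Answer: 4.57 V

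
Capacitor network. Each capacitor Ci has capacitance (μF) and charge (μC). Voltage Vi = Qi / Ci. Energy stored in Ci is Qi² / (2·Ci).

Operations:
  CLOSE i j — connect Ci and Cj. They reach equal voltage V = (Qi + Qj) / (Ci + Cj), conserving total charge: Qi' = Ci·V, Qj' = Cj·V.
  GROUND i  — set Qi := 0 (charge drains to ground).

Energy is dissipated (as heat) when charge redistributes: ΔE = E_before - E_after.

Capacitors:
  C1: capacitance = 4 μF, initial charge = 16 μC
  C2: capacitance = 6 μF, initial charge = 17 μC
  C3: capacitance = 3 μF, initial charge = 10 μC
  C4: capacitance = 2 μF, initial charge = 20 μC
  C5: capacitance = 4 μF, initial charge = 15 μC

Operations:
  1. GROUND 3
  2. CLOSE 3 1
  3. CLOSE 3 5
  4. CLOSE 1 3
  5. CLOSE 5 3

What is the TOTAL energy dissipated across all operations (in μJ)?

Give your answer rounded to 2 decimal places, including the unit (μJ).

Initial: C1(4μF, Q=16μC, V=4.00V), C2(6μF, Q=17μC, V=2.83V), C3(3μF, Q=10μC, V=3.33V), C4(2μF, Q=20μC, V=10.00V), C5(4μF, Q=15μC, V=3.75V)
Op 1: GROUND 3: Q3=0; energy lost=16.667
Op 2: CLOSE 3-1: Q_total=16.00, C_total=7.00, V=2.29; Q3=6.86, Q1=9.14; dissipated=13.714
Op 3: CLOSE 3-5: Q_total=21.86, C_total=7.00, V=3.12; Q3=9.37, Q5=12.49; dissipated=1.838
Op 4: CLOSE 1-3: Q_total=18.51, C_total=7.00, V=2.64; Q1=10.58, Q3=7.93; dissipated=0.600
Op 5: CLOSE 5-3: Q_total=20.42, C_total=7.00, V=2.92; Q5=11.67, Q3=8.75; dissipated=0.196
Total dissipated: 33.015 μJ

Answer: 33.01 μJ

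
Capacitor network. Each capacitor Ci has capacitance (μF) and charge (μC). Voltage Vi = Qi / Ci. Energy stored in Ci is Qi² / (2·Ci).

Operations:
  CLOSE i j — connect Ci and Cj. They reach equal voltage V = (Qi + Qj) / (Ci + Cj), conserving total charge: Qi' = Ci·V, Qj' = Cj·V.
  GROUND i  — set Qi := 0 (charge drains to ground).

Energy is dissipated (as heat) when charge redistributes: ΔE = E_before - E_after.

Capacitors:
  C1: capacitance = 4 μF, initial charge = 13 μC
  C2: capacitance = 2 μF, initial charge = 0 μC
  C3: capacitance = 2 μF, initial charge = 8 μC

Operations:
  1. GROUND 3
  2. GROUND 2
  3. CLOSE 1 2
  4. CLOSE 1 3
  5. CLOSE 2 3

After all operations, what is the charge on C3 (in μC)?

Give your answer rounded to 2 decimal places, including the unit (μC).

Initial: C1(4μF, Q=13μC, V=3.25V), C2(2μF, Q=0μC, V=0.00V), C3(2μF, Q=8μC, V=4.00V)
Op 1: GROUND 3: Q3=0; energy lost=16.000
Op 2: GROUND 2: Q2=0; energy lost=0.000
Op 3: CLOSE 1-2: Q_total=13.00, C_total=6.00, V=2.17; Q1=8.67, Q2=4.33; dissipated=7.042
Op 4: CLOSE 1-3: Q_total=8.67, C_total=6.00, V=1.44; Q1=5.78, Q3=2.89; dissipated=3.130
Op 5: CLOSE 2-3: Q_total=7.22, C_total=4.00, V=1.81; Q2=3.61, Q3=3.61; dissipated=0.261
Final charges: Q1=5.78, Q2=3.61, Q3=3.61

Answer: 3.61 μC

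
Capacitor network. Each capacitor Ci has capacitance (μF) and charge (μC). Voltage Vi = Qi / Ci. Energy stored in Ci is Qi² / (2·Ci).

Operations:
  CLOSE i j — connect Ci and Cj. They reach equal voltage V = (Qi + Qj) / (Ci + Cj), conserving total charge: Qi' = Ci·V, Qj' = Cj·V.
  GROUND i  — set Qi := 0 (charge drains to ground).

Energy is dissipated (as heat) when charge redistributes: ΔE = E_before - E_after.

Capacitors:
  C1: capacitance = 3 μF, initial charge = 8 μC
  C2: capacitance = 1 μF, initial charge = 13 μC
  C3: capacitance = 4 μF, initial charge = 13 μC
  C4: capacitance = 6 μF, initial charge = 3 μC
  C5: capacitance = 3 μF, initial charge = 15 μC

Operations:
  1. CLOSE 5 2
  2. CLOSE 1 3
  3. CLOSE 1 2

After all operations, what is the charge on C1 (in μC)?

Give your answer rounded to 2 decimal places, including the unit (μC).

Initial: C1(3μF, Q=8μC, V=2.67V), C2(1μF, Q=13μC, V=13.00V), C3(4μF, Q=13μC, V=3.25V), C4(6μF, Q=3μC, V=0.50V), C5(3μF, Q=15μC, V=5.00V)
Op 1: CLOSE 5-2: Q_total=28.00, C_total=4.00, V=7.00; Q5=21.00, Q2=7.00; dissipated=24.000
Op 2: CLOSE 1-3: Q_total=21.00, C_total=7.00, V=3.00; Q1=9.00, Q3=12.00; dissipated=0.292
Op 3: CLOSE 1-2: Q_total=16.00, C_total=4.00, V=4.00; Q1=12.00, Q2=4.00; dissipated=6.000
Final charges: Q1=12.00, Q2=4.00, Q3=12.00, Q4=3.00, Q5=21.00

Answer: 12.00 μC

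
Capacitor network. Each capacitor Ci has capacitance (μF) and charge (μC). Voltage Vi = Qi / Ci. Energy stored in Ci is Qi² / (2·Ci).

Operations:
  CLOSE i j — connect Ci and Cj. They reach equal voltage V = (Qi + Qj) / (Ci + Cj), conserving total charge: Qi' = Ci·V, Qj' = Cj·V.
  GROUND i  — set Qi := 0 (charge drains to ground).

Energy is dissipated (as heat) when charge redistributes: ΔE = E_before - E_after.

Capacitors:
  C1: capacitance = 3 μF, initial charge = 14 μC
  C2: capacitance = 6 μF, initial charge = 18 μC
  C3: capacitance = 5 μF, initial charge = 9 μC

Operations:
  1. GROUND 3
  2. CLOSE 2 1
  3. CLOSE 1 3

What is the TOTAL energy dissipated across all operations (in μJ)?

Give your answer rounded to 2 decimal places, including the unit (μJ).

Answer: 22.73 μJ

Derivation:
Initial: C1(3μF, Q=14μC, V=4.67V), C2(6μF, Q=18μC, V=3.00V), C3(5μF, Q=9μC, V=1.80V)
Op 1: GROUND 3: Q3=0; energy lost=8.100
Op 2: CLOSE 2-1: Q_total=32.00, C_total=9.00, V=3.56; Q2=21.33, Q1=10.67; dissipated=2.778
Op 3: CLOSE 1-3: Q_total=10.67, C_total=8.00, V=1.33; Q1=4.00, Q3=6.67; dissipated=11.852
Total dissipated: 22.730 μJ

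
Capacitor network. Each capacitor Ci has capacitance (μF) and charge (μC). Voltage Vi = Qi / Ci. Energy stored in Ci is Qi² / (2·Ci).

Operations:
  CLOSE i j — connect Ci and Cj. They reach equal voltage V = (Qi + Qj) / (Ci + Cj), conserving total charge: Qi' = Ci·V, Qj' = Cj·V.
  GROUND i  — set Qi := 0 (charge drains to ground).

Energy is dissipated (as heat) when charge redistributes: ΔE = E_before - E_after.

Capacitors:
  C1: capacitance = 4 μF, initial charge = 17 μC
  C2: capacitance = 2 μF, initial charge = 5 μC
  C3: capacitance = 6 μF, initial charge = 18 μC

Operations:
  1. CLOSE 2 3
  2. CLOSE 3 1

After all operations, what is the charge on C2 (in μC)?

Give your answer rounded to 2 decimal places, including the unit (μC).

Initial: C1(4μF, Q=17μC, V=4.25V), C2(2μF, Q=5μC, V=2.50V), C3(6μF, Q=18μC, V=3.00V)
Op 1: CLOSE 2-3: Q_total=23.00, C_total=8.00, V=2.88; Q2=5.75, Q3=17.25; dissipated=0.188
Op 2: CLOSE 3-1: Q_total=34.25, C_total=10.00, V=3.42; Q3=20.55, Q1=13.70; dissipated=2.269
Final charges: Q1=13.70, Q2=5.75, Q3=20.55

Answer: 5.75 μC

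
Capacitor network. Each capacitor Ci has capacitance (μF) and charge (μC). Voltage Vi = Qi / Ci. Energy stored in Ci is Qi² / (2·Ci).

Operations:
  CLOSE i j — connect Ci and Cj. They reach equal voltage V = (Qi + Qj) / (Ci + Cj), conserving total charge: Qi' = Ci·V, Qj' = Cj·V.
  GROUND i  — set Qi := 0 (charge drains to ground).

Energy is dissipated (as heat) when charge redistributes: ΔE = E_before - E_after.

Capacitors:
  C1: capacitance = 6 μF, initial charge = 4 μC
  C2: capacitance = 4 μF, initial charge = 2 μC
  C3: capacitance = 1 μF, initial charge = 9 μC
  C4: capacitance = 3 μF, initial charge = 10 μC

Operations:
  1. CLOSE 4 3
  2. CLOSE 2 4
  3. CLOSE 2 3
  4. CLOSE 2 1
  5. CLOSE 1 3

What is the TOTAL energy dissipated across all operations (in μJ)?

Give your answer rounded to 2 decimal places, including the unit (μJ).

Initial: C1(6μF, Q=4μC, V=0.67V), C2(4μF, Q=2μC, V=0.50V), C3(1μF, Q=9μC, V=9.00V), C4(3μF, Q=10μC, V=3.33V)
Op 1: CLOSE 4-3: Q_total=19.00, C_total=4.00, V=4.75; Q4=14.25, Q3=4.75; dissipated=12.042
Op 2: CLOSE 2-4: Q_total=16.25, C_total=7.00, V=2.32; Q2=9.29, Q4=6.96; dissipated=15.482
Op 3: CLOSE 2-3: Q_total=14.04, C_total=5.00, V=2.81; Q2=11.23, Q3=2.81; dissipated=2.359
Op 4: CLOSE 2-1: Q_total=15.23, C_total=10.00, V=1.52; Q2=6.09, Q1=9.14; dissipated=5.498
Op 5: CLOSE 1-3: Q_total=11.94, C_total=7.00, V=1.71; Q1=10.24, Q3=1.71; dissipated=0.707
Total dissipated: 36.088 μJ

Answer: 36.09 μJ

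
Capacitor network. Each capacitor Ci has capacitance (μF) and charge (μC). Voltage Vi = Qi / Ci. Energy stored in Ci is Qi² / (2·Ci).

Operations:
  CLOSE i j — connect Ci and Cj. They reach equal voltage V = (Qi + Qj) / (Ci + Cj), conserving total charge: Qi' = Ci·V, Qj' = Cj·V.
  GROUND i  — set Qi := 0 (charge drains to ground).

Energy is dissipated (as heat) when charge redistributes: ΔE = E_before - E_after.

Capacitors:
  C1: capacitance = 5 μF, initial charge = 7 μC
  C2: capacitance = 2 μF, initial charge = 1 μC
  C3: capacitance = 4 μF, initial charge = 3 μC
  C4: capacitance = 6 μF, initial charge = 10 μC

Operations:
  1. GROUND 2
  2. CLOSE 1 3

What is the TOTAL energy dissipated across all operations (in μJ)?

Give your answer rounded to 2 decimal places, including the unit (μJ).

Answer: 0.72 μJ

Derivation:
Initial: C1(5μF, Q=7μC, V=1.40V), C2(2μF, Q=1μC, V=0.50V), C3(4μF, Q=3μC, V=0.75V), C4(6μF, Q=10μC, V=1.67V)
Op 1: GROUND 2: Q2=0; energy lost=0.250
Op 2: CLOSE 1-3: Q_total=10.00, C_total=9.00, V=1.11; Q1=5.56, Q3=4.44; dissipated=0.469
Total dissipated: 0.719 μJ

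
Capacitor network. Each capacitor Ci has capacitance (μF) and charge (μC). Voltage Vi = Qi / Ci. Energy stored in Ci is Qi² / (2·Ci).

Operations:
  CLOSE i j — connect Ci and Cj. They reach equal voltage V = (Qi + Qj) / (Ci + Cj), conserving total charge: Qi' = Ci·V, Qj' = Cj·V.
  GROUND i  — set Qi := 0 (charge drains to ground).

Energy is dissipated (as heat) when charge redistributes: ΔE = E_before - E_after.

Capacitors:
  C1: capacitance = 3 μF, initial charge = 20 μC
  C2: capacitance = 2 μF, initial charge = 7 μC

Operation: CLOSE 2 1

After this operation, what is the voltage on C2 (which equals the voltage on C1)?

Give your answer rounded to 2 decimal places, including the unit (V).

Answer: 5.40 V

Derivation:
Initial: C1(3μF, Q=20μC, V=6.67V), C2(2μF, Q=7μC, V=3.50V)
Op 1: CLOSE 2-1: Q_total=27.00, C_total=5.00, V=5.40; Q2=10.80, Q1=16.20; dissipated=6.017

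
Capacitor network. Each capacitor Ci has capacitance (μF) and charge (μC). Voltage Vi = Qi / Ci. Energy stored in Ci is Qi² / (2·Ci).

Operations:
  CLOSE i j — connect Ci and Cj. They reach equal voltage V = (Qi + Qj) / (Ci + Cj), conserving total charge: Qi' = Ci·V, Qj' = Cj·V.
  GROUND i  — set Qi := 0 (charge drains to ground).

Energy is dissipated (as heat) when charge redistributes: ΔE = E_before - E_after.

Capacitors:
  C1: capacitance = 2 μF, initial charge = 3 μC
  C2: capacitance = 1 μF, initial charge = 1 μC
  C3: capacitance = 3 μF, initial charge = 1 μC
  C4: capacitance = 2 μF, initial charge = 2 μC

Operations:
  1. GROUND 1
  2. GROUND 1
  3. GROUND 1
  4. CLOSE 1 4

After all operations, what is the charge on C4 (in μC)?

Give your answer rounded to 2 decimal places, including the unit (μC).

Initial: C1(2μF, Q=3μC, V=1.50V), C2(1μF, Q=1μC, V=1.00V), C3(3μF, Q=1μC, V=0.33V), C4(2μF, Q=2μC, V=1.00V)
Op 1: GROUND 1: Q1=0; energy lost=2.250
Op 2: GROUND 1: Q1=0; energy lost=0.000
Op 3: GROUND 1: Q1=0; energy lost=0.000
Op 4: CLOSE 1-4: Q_total=2.00, C_total=4.00, V=0.50; Q1=1.00, Q4=1.00; dissipated=0.500
Final charges: Q1=1.00, Q2=1.00, Q3=1.00, Q4=1.00

Answer: 1.00 μC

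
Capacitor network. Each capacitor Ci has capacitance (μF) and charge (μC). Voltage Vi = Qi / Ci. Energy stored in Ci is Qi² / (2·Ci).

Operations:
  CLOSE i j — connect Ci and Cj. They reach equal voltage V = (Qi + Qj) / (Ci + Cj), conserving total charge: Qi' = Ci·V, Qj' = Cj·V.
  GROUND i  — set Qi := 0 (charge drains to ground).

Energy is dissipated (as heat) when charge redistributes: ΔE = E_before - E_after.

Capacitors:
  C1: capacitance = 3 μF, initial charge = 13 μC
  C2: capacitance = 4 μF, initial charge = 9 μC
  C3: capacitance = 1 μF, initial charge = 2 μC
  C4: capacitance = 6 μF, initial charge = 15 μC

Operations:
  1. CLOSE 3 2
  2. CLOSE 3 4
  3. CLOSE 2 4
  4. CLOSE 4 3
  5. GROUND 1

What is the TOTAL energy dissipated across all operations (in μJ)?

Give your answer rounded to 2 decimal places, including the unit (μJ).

Answer: 28.31 μJ

Derivation:
Initial: C1(3μF, Q=13μC, V=4.33V), C2(4μF, Q=9μC, V=2.25V), C3(1μF, Q=2μC, V=2.00V), C4(6μF, Q=15μC, V=2.50V)
Op 1: CLOSE 3-2: Q_total=11.00, C_total=5.00, V=2.20; Q3=2.20, Q2=8.80; dissipated=0.025
Op 2: CLOSE 3-4: Q_total=17.20, C_total=7.00, V=2.46; Q3=2.46, Q4=14.74; dissipated=0.039
Op 3: CLOSE 2-4: Q_total=23.54, C_total=10.00, V=2.35; Q2=9.42, Q4=14.13; dissipated=0.079
Op 4: CLOSE 4-3: Q_total=16.58, C_total=7.00, V=2.37; Q4=14.21, Q3=2.37; dissipated=0.005
Op 5: GROUND 1: Q1=0; energy lost=28.167
Total dissipated: 28.314 μJ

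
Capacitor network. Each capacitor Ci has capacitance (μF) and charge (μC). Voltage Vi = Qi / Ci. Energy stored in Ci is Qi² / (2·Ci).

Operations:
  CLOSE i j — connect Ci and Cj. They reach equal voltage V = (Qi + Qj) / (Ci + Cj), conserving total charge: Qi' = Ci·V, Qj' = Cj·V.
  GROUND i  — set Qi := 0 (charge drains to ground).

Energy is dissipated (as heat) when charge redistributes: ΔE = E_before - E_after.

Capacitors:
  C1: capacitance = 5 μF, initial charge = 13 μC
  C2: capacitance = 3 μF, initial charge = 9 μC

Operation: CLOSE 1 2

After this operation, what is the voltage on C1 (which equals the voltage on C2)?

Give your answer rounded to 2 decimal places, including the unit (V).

Initial: C1(5μF, Q=13μC, V=2.60V), C2(3μF, Q=9μC, V=3.00V)
Op 1: CLOSE 1-2: Q_total=22.00, C_total=8.00, V=2.75; Q1=13.75, Q2=8.25; dissipated=0.150

Answer: 2.75 V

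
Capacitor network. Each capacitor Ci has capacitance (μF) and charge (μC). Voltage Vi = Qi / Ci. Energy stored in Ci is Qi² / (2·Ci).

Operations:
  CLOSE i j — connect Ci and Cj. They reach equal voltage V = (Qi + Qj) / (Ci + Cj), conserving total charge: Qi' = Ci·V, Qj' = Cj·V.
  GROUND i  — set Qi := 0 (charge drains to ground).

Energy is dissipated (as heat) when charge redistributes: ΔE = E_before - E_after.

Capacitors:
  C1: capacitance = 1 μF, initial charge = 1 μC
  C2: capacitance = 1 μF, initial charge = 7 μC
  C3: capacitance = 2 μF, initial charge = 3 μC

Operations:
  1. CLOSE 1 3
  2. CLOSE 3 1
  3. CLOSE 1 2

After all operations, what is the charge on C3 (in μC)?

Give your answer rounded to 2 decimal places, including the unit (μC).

Answer: 2.67 μC

Derivation:
Initial: C1(1μF, Q=1μC, V=1.00V), C2(1μF, Q=7μC, V=7.00V), C3(2μF, Q=3μC, V=1.50V)
Op 1: CLOSE 1-3: Q_total=4.00, C_total=3.00, V=1.33; Q1=1.33, Q3=2.67; dissipated=0.083
Op 2: CLOSE 3-1: Q_total=4.00, C_total=3.00, V=1.33; Q3=2.67, Q1=1.33; dissipated=0.000
Op 3: CLOSE 1-2: Q_total=8.33, C_total=2.00, V=4.17; Q1=4.17, Q2=4.17; dissipated=8.028
Final charges: Q1=4.17, Q2=4.17, Q3=2.67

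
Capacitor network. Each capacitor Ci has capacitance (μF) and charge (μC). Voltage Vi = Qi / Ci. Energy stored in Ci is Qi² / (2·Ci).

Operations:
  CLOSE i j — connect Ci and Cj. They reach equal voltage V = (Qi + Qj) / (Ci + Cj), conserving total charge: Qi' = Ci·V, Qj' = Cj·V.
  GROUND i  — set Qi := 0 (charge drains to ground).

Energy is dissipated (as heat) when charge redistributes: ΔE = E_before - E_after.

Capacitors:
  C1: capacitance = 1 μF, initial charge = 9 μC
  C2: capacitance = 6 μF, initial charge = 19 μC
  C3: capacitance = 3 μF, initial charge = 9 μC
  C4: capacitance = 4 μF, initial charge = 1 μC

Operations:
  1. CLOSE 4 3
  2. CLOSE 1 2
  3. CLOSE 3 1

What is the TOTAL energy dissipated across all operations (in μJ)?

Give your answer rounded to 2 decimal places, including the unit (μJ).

Answer: 23.55 μJ

Derivation:
Initial: C1(1μF, Q=9μC, V=9.00V), C2(6μF, Q=19μC, V=3.17V), C3(3μF, Q=9μC, V=3.00V), C4(4μF, Q=1μC, V=0.25V)
Op 1: CLOSE 4-3: Q_total=10.00, C_total=7.00, V=1.43; Q4=5.71, Q3=4.29; dissipated=6.482
Op 2: CLOSE 1-2: Q_total=28.00, C_total=7.00, V=4.00; Q1=4.00, Q2=24.00; dissipated=14.583
Op 3: CLOSE 3-1: Q_total=8.29, C_total=4.00, V=2.07; Q3=6.21, Q1=2.07; dissipated=2.480
Total dissipated: 23.545 μJ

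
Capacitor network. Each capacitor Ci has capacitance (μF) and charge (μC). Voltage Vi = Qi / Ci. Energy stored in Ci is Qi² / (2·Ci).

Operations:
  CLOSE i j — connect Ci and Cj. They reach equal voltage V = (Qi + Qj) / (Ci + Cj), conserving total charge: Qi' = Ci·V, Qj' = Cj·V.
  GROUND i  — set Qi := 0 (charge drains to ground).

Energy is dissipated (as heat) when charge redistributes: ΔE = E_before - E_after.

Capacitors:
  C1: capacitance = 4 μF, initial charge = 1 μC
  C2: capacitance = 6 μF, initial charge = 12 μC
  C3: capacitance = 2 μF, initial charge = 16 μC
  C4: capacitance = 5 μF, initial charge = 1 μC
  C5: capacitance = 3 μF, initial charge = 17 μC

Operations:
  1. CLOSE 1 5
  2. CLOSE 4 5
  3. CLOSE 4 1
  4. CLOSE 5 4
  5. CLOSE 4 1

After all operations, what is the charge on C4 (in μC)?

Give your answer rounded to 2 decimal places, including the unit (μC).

Initial: C1(4μF, Q=1μC, V=0.25V), C2(6μF, Q=12μC, V=2.00V), C3(2μF, Q=16μC, V=8.00V), C4(5μF, Q=1μC, V=0.20V), C5(3μF, Q=17μC, V=5.67V)
Op 1: CLOSE 1-5: Q_total=18.00, C_total=7.00, V=2.57; Q1=10.29, Q5=7.71; dissipated=25.149
Op 2: CLOSE 4-5: Q_total=8.71, C_total=8.00, V=1.09; Q4=5.45, Q5=3.27; dissipated=5.272
Op 3: CLOSE 4-1: Q_total=15.73, C_total=9.00, V=1.75; Q4=8.74, Q1=6.99; dissipated=2.441
Op 4: CLOSE 5-4: Q_total=12.01, C_total=8.00, V=1.50; Q5=4.50, Q4=7.50; dissipated=0.407
Op 5: CLOSE 4-1: Q_total=14.50, C_total=9.00, V=1.61; Q4=8.05, Q1=6.44; dissipated=0.068
Final charges: Q1=6.44, Q2=12.00, Q3=16.00, Q4=8.05, Q5=4.50

Answer: 8.05 μC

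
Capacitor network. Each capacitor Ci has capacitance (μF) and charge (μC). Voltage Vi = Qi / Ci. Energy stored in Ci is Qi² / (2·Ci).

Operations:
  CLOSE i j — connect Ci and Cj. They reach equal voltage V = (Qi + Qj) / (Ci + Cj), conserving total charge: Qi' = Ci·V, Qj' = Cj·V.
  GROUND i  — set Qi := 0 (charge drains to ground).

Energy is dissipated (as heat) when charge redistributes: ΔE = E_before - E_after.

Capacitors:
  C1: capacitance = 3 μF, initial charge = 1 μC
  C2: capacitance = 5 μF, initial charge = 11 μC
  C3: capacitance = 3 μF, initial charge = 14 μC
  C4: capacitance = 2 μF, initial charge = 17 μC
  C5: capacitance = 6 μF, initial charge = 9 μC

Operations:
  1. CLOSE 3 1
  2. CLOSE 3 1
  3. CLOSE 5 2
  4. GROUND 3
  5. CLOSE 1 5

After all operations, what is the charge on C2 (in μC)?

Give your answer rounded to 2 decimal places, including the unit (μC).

Answer: 9.09 μC

Derivation:
Initial: C1(3μF, Q=1μC, V=0.33V), C2(5μF, Q=11μC, V=2.20V), C3(3μF, Q=14μC, V=4.67V), C4(2μF, Q=17μC, V=8.50V), C5(6μF, Q=9μC, V=1.50V)
Op 1: CLOSE 3-1: Q_total=15.00, C_total=6.00, V=2.50; Q3=7.50, Q1=7.50; dissipated=14.083
Op 2: CLOSE 3-1: Q_total=15.00, C_total=6.00, V=2.50; Q3=7.50, Q1=7.50; dissipated=0.000
Op 3: CLOSE 5-2: Q_total=20.00, C_total=11.00, V=1.82; Q5=10.91, Q2=9.09; dissipated=0.668
Op 4: GROUND 3: Q3=0; energy lost=9.375
Op 5: CLOSE 1-5: Q_total=18.41, C_total=9.00, V=2.05; Q1=6.14, Q5=12.27; dissipated=0.465
Final charges: Q1=6.14, Q2=9.09, Q3=0.00, Q4=17.00, Q5=12.27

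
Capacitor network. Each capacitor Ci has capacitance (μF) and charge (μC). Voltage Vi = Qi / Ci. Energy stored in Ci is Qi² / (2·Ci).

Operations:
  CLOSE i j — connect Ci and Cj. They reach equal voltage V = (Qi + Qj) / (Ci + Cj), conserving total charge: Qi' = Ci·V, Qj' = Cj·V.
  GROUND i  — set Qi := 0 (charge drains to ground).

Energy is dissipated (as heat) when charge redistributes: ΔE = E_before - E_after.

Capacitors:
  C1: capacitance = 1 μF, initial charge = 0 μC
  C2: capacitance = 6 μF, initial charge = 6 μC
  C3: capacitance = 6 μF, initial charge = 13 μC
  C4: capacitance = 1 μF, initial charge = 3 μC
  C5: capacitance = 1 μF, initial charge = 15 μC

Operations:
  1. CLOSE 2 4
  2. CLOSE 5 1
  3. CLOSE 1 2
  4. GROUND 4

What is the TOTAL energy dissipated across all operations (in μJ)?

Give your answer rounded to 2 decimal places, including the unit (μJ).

Answer: 75.34 μJ

Derivation:
Initial: C1(1μF, Q=0μC, V=0.00V), C2(6μF, Q=6μC, V=1.00V), C3(6μF, Q=13μC, V=2.17V), C4(1μF, Q=3μC, V=3.00V), C5(1μF, Q=15μC, V=15.00V)
Op 1: CLOSE 2-4: Q_total=9.00, C_total=7.00, V=1.29; Q2=7.71, Q4=1.29; dissipated=1.714
Op 2: CLOSE 5-1: Q_total=15.00, C_total=2.00, V=7.50; Q5=7.50, Q1=7.50; dissipated=56.250
Op 3: CLOSE 1-2: Q_total=15.21, C_total=7.00, V=2.17; Q1=2.17, Q2=13.04; dissipated=16.550
Op 4: GROUND 4: Q4=0; energy lost=0.827
Total dissipated: 75.341 μJ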